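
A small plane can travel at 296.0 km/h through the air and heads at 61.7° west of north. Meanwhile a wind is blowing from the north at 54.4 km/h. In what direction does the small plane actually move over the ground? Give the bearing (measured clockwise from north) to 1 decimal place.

288.2°

Taking east as x and north as y: velocity relative to the air = (-260.621, 140.330) km/h; the air relative to ground = (0.000, -54.400) km/h.
Velocity relative to ground = (-260.621, 140.330) + (0.000, -54.400) = (-260.621, 85.930) km/h.
Bearing = atan2(-260.62, 85.93) = 288.25° clockwise from north.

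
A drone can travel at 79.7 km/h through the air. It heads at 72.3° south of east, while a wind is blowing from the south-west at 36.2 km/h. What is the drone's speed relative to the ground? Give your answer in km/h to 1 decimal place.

Taking east as x and north as y: velocity relative to the air = (24.231, -75.927) km/h; the air relative to ground = (25.597, 25.597) km/h.
Velocity relative to ground = (24.231, -75.927) + (25.597, 25.597) = (49.829, -50.330) km/h.
Speed = |(49.829, -50.330)| = 70.824 km/h.

70.8 km/h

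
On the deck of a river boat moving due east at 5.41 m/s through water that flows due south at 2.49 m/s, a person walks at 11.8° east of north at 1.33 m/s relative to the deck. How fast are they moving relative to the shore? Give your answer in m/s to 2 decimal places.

5.80 m/s

In east/north components (m/s): person relative to river boat = (0.272, 1.302); river boat relative to water = (5.410, 0.000); water relative to ground = (0.000, -2.490).
Sum = (5.682, -1.188) m/s.
Speed = |(5.682, -1.188)| = 5.805 m/s.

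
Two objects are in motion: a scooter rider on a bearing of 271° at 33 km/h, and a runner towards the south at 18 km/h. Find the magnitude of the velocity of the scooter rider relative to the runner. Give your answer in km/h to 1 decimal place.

Taking east as x and north as y: scooter rider velocity = (-32.995, 0.576) km/h; runner velocity = (0.000, -18.000) km/h.
Velocity of scooter rider relative to runner = (-32.995, 0.576) − (0.000, -18.000) = (-32.995, 18.576) km/h.
Magnitude = |(-32.995, 18.576)| = 37.865 km/h.

37.9 km/h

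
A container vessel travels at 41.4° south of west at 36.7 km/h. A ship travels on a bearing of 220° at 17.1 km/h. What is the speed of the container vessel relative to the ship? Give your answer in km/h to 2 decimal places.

19.96 km/h

Taking east as x and north as y: container vessel velocity = (-27.529, -24.270) km/h; ship velocity = (-10.992, -13.099) km/h.
Velocity of container vessel relative to ship = (-27.529, -24.270) − (-10.992, -13.099) = (-16.537, -11.171) km/h.
Magnitude = |(-16.537, -11.171)| = 19.957 km/h.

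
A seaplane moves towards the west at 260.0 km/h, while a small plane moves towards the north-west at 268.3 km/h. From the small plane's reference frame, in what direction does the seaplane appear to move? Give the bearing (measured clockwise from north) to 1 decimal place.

200.3°

Taking east as x and north as y: seaplane velocity = (-260.000, 0.000) km/h; small plane velocity = (-189.717, 189.717) km/h.
Velocity of seaplane relative to small plane = (-260.000, 0.000) − (-189.717, 189.717) = (-70.283, -189.717) km/h.
Bearing = atan2(-70.28, -189.72) = 200.33° clockwise from north.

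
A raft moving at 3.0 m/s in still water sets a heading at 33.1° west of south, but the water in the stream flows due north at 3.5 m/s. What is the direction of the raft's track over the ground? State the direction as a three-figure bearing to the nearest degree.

301°

Taking east as x and north as y: velocity relative to the water = (-1.638, -2.513) m/s; the water relative to ground = (0.000, 3.500) m/s.
Velocity relative to ground = (-1.638, -2.513) + (0.000, 3.500) = (-1.638, 0.987) m/s.
Bearing = atan2(-1.64, 0.99) = 301.06° clockwise from north.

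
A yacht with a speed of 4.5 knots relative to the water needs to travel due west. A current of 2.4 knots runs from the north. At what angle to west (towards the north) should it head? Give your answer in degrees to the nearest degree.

32°

The current pushes perpendicular to the desired track; the heading must have a component into the current equal to 2.4 knots: 4.5 sin θ = 2.4.
sin θ = 0.5333, so θ = 32.231°.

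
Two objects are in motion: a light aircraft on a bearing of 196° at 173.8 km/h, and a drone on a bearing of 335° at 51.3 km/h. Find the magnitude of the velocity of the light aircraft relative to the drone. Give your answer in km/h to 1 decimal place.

215.2 km/h

Taking east as x and north as y: light aircraft velocity = (-47.906, -167.067) km/h; drone velocity = (-21.680, 46.494) km/h.
Velocity of light aircraft relative to drone = (-47.906, -167.067) − (-21.680, 46.494) = (-26.225, -213.561) km/h.
Magnitude = |(-26.225, -213.561)| = 215.165 km/h.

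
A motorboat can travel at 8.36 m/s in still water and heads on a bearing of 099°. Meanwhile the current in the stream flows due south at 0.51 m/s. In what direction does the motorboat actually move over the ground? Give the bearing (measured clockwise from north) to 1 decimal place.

Taking east as x and north as y: velocity relative to the water = (8.257, -1.308) m/s; the water relative to ground = (0.000, -0.510) m/s.
Velocity relative to ground = (8.257, -1.308) + (0.000, -0.510) = (8.257, -1.818) m/s.
Bearing = atan2(8.26, -1.82) = 102.42° clockwise from north.

102.4°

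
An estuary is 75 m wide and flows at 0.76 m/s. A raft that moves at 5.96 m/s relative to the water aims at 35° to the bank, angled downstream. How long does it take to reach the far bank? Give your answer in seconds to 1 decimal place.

The component of the raft's velocity perpendicular to the bank is 5.96 × sin 35° = 3.419 m/s.
Only the cross-stream component determines the crossing time; the current contributes nothing perpendicular to the bank.
Time = 75 / 3.419 = 21.939 s.

21.9 s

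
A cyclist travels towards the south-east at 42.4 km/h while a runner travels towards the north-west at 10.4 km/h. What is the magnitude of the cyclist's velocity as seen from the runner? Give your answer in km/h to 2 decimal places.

52.80 km/h

Taking east as x and north as y: cyclist velocity = (29.981, -29.981) km/h; runner velocity = (-7.354, 7.354) km/h.
Velocity of cyclist relative to runner = (29.981, -29.981) − (-7.354, 7.354) = (37.335, -37.335) km/h.
Magnitude = |(37.335, -37.335)| = 52.800 km/h.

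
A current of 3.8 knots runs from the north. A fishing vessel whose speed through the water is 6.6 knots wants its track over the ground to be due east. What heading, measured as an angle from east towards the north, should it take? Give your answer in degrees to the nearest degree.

The current pushes perpendicular to the desired track; the heading must have a component into the current equal to 3.8 knots: 6.6 sin θ = 3.8.
sin θ = 0.5758, so θ = 35.153°.

35°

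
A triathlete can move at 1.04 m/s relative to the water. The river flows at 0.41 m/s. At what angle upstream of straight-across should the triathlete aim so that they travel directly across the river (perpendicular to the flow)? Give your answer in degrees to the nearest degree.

23°

To cancel the current, the upstream component of the triathlete's velocity must equal the flow: 1.04 sin θ = 0.41.
sin θ = 0.41 / 1.04 = 0.3942.
θ = arcsin(0.3942) = 23.218°.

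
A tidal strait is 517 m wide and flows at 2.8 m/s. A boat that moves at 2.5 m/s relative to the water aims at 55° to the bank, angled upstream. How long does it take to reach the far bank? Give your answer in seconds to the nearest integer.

The component of the boat's velocity perpendicular to the bank is 2.5 × sin 55° = 2.048 m/s.
Only the cross-stream component determines the crossing time; the current contributes nothing perpendicular to the bank.
Time = 517 / 2.048 = 252.456 s.

252 s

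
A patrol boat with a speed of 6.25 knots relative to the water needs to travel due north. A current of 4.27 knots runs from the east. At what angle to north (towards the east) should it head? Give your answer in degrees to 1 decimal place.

43.1°

The current pushes perpendicular to the desired track; the heading must have a component into the current equal to 4.27 knots: 6.25 sin θ = 4.27.
sin θ = 0.6832, so θ = 43.094°.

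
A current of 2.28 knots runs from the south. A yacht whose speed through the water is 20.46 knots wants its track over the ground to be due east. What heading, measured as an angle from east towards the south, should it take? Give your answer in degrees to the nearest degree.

6°

The current pushes perpendicular to the desired track; the heading must have a component into the current equal to 2.28 knots: 20.46 sin θ = 2.28.
sin θ = 0.1114, so θ = 6.398°.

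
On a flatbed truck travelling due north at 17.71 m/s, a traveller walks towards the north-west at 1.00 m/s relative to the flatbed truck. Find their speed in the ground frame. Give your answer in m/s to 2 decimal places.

Taking east as x and north as y: flatbed truck velocity = (0.000, 17.710) m/s; traveller velocity relative to flatbed truck = (-0.707, 0.707) m/s.
Velocity relative to ground = (0.000, 17.710) + (-0.707, 0.707) = (-0.707, 18.417) m/s.
Speed = |(-0.707, 18.417)| = 18.431 m/s.

18.43 m/s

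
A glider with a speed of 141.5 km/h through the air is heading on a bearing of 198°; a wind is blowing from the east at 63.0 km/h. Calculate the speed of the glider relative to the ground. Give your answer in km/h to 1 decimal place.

Taking east as x and north as y: velocity relative to the air = (-43.726, -134.574) km/h; the air relative to ground = (-63.000, 0.000) km/h.
Velocity relative to ground = (-43.726, -134.574) + (-63.000, 0.000) = (-106.726, -134.574) km/h.
Speed = |(-106.726, -134.574)| = 171.758 km/h.

171.8 km/h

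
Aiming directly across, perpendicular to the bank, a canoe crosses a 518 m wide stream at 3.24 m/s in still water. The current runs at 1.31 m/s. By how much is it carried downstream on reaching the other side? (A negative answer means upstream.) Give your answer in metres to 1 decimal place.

Perpendicular speed = 3.240 m/s; crossing time = 518 / 3.240 = 159.877 s.
Net downstream speed = 1.310 m/s.
Drift = 1.310 × 159.877 = 209.438 m (downstream).

209.4 m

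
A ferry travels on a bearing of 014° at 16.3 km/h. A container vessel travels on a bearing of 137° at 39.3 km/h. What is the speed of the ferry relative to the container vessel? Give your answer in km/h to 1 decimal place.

50.1 km/h

Taking east as x and north as y: ferry velocity = (3.943, 15.816) km/h; container vessel velocity = (26.803, -28.742) km/h.
Velocity of ferry relative to container vessel = (3.943, 15.816) − (26.803, -28.742) = (-22.859, 44.558) km/h.
Magnitude = |(-22.859, 44.558)| = 50.080 km/h.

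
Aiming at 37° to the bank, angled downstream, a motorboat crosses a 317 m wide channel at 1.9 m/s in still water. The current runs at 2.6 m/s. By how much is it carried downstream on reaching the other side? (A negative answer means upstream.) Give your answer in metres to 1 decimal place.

1141.5 m

Perpendicular speed = 1.143 m/s; crossing time = 317 / 1.143 = 277.232 s.
Net downstream speed = 4.117 m/s.
Drift = 4.117 × 277.232 = 1141.475 m (downstream).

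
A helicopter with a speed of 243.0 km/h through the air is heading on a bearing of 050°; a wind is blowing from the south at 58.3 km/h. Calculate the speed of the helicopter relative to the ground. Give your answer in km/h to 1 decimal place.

Taking east as x and north as y: velocity relative to the air = (186.149, 156.197) km/h; the air relative to ground = (0.000, 58.300) km/h.
Velocity relative to ground = (186.149, 156.197) + (0.000, 58.300) = (186.149, 214.497) km/h.
Speed = |(186.149, 214.497)| = 284.008 km/h.

284.0 km/h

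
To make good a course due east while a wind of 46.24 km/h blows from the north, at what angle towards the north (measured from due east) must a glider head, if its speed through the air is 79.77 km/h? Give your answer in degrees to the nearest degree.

The wind pushes perpendicular to the desired track; the heading must have a component into the wind equal to 46.24 km/h: 79.77 sin θ = 46.24.
sin θ = 0.5797, so θ = 35.427°.

35°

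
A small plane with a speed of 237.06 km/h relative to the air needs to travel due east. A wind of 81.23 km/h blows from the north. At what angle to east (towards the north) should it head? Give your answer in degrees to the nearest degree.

The wind pushes perpendicular to the desired track; the heading must have a component into the wind equal to 81.23 km/h: 237.06 sin θ = 81.23.
sin θ = 0.3427, so θ = 20.039°.

20°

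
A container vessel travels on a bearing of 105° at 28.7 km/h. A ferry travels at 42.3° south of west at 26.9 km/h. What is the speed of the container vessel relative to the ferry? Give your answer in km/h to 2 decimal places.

Taking east as x and north as y: container vessel velocity = (27.722, -7.428) km/h; ferry velocity = (-19.896, -18.104) km/h.
Velocity of container vessel relative to ferry = (27.722, -7.428) − (-19.896, -18.104) = (47.618, 10.676) km/h.
Magnitude = |(47.618, 10.676)| = 48.800 km/h.

48.80 km/h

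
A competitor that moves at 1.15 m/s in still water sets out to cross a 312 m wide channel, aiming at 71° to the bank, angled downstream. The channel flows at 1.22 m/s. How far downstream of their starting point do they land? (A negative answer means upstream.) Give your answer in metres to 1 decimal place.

Perpendicular speed = 1.087 m/s; crossing time = 312 / 1.087 = 286.937 s.
Net downstream speed = 1.594 m/s.
Drift = 1.594 × 286.937 = 457.493 m (downstream).

457.5 m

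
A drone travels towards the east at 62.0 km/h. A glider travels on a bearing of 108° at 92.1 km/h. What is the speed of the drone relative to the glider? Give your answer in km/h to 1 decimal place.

38.3 km/h

Taking east as x and north as y: drone velocity = (62.000, 0.000) km/h; glider velocity = (87.592, -28.460) km/h.
Velocity of drone relative to glider = (62.000, 0.000) − (87.592, -28.460) = (-25.592, 28.460) km/h.
Magnitude = |(-25.592, 28.460)| = 38.275 km/h.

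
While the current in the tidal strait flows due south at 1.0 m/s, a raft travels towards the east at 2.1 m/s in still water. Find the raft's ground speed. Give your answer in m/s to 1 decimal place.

2.3 m/s

Taking east as x and north as y: velocity relative to the water = (2.100, 0.000) m/s; the water relative to ground = (0.000, -1.000) m/s.
Velocity relative to ground = (2.100, 0.000) + (0.000, -1.000) = (2.100, -1.000) m/s.
Speed = |(2.100, -1.000)| = 2.326 m/s.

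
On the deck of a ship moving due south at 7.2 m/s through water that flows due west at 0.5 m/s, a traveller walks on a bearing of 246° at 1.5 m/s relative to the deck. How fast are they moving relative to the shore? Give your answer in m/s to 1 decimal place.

In east/north components (m/s): traveller relative to ship = (-1.370, -0.610); ship relative to water = (0.000, -7.200); water relative to ground = (-0.500, 0.000).
Sum = (-1.870, -7.810) m/s.
Speed = |(-1.870, -7.810)| = 8.031 m/s.

8.0 m/s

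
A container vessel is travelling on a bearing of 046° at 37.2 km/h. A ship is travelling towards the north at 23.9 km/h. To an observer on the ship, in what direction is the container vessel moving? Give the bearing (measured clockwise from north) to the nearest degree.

086°

Taking east as x and north as y: container vessel velocity = (26.759, 25.841) km/h; ship velocity = (0.000, 23.900) km/h.
Velocity of container vessel relative to ship = (26.759, 25.841) − (0.000, 23.900) = (26.759, 1.941) km/h.
Bearing = atan2(26.76, 1.94) = 85.85° clockwise from north.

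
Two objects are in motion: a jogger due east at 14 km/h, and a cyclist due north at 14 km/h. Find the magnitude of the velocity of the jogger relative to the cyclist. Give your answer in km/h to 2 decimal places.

19.80 km/h

Taking east as x and north as y: jogger velocity = (14.000, 0.000) km/h; cyclist velocity = (0.000, 14.000) km/h.
Velocity of jogger relative to cyclist = (14.000, 0.000) − (0.000, 14.000) = (14.000, -14.000) km/h.
Magnitude = |(14.000, -14.000)| = 19.799 km/h.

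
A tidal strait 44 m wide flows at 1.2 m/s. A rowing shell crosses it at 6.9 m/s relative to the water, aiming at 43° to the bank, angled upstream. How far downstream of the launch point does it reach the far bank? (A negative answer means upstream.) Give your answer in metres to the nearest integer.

Perpendicular speed = 4.706 m/s; crossing time = 44 / 4.706 = 9.350 s.
Net downstream speed = -3.846 m/s.
Drift = -3.846 × 9.350 = -35.964 m (upstream).

-36 m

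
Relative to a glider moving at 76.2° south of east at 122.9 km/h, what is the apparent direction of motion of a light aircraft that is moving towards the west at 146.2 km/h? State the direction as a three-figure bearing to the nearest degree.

304°

Taking east as x and north as y: light aircraft velocity = (-146.200, 0.000) km/h; glider velocity = (29.316, -119.352) km/h.
Velocity of light aircraft relative to glider = (-146.200, 0.000) − (29.316, -119.352) = (-175.516, 119.352) km/h.
Bearing = atan2(-175.52, 119.35) = 304.22° clockwise from north.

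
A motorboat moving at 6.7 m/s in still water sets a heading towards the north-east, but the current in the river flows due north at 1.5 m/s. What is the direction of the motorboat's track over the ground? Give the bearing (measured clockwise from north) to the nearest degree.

Taking east as x and north as y: velocity relative to the water = (4.738, 4.738) m/s; the water relative to ground = (0.000, 1.500) m/s.
Velocity relative to ground = (4.738, 4.738) + (0.000, 1.500) = (4.738, 6.238) m/s.
Bearing = atan2(4.74, 6.24) = 37.22° clockwise from north.

037°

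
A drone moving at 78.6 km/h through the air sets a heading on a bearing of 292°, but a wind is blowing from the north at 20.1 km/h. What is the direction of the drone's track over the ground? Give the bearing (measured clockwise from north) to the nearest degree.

Taking east as x and north as y: velocity relative to the air = (-72.877, 29.444) km/h; the air relative to ground = (0.000, -20.100) km/h.
Velocity relative to ground = (-72.877, 29.444) + (0.000, -20.100) = (-72.877, 9.344) km/h.
Bearing = atan2(-72.88, 9.34) = 277.31° clockwise from north.

277°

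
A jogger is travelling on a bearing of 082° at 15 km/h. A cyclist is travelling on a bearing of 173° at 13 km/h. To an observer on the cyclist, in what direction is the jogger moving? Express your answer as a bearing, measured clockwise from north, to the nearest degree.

Taking east as x and north as y: jogger velocity = (14.854, 2.088) km/h; cyclist velocity = (1.584, -12.903) km/h.
Velocity of jogger relative to cyclist = (14.854, 2.088) − (1.584, -12.903) = (13.270, 14.991) km/h.
Bearing = atan2(13.27, 14.99) = 41.52° clockwise from north.

042°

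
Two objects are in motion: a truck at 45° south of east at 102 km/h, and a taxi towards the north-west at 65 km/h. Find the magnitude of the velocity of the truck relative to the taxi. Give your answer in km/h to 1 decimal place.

167.0 km/h

Taking east as x and north as y: truck velocity = (72.125, -72.125) km/h; taxi velocity = (-45.962, 45.962) km/h.
Velocity of truck relative to taxi = (72.125, -72.125) − (-45.962, 45.962) = (118.087, -118.087) km/h.
Magnitude = |(118.087, -118.087)| = 167.000 km/h.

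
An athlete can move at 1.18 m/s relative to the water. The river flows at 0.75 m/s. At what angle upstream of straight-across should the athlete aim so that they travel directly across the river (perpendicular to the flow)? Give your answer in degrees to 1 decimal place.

39.5°

To cancel the current, the upstream component of the athlete's velocity must equal the flow: 1.18 sin θ = 0.75.
sin θ = 0.75 / 1.18 = 0.6356.
θ = arcsin(0.6356) = 39.464°.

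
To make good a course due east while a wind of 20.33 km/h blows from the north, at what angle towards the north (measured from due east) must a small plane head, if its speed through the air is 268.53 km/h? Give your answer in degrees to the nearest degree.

The wind pushes perpendicular to the desired track; the heading must have a component into the wind equal to 20.33 km/h: 268.53 sin θ = 20.33.
sin θ = 0.0757, so θ = 4.342°.

4°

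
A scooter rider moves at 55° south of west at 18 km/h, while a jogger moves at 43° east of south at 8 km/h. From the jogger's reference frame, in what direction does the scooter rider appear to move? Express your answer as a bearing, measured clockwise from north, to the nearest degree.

Taking east as x and north as y: scooter rider velocity = (-10.324, -14.745) km/h; jogger velocity = (5.456, -5.851) km/h.
Velocity of scooter rider relative to jogger = (-10.324, -14.745) − (5.456, -5.851) = (-15.780, -8.894) km/h.
Bearing = atan2(-15.78, -8.89) = 240.59° clockwise from north.

241°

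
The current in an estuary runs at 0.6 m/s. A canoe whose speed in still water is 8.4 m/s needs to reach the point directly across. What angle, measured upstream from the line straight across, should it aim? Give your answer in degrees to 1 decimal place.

To cancel the current, the upstream component of the canoe's velocity must equal the flow: 8.4 sin θ = 0.6.
sin θ = 0.6 / 8.4 = 0.0714.
θ = arcsin(0.0714) = 4.096°.

4.1°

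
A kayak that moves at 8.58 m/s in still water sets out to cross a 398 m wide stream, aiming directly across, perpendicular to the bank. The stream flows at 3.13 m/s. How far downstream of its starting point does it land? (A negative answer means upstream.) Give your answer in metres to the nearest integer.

Perpendicular speed = 8.580 m/s; crossing time = 398 / 8.580 = 46.387 s.
Net downstream speed = 3.130 m/s.
Drift = 3.130 × 46.387 = 145.191 m (downstream).

145 m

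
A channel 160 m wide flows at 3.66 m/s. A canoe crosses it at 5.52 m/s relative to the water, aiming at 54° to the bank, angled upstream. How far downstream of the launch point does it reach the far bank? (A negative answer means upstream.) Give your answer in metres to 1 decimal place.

Perpendicular speed = 4.466 m/s; crossing time = 160 / 4.466 = 35.828 s.
Net downstream speed = 0.415 m/s.
Drift = 0.415 × 35.828 = 14.884 m (downstream).

14.9 m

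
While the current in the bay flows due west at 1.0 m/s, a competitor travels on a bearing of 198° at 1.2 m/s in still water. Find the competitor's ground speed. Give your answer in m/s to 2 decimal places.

1.78 m/s

Taking east as x and north as y: velocity relative to the water = (-0.371, -1.141) m/s; the water relative to ground = (-1.000, 0.000) m/s.
Velocity relative to ground = (-0.371, -1.141) + (-1.000, 0.000) = (-1.371, -1.141) m/s.
Speed = |(-1.371, -1.141)| = 1.784 m/s.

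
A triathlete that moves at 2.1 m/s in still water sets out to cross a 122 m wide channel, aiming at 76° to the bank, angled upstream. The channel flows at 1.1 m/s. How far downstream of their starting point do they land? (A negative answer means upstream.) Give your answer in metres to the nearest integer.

Perpendicular speed = 2.038 m/s; crossing time = 122 / 2.038 = 59.874 s.
Net downstream speed = 0.592 m/s.
Drift = 0.592 × 59.874 = 35.443 m (downstream).

35 m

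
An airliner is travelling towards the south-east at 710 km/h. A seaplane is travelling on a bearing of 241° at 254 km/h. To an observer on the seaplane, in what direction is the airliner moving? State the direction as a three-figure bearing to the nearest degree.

118°

Taking east as x and north as y: airliner velocity = (502.046, -502.046) km/h; seaplane velocity = (-222.153, -123.142) km/h.
Velocity of airliner relative to seaplane = (502.046, -502.046) − (-222.153, -123.142) = (724.199, -378.904) km/h.
Bearing = atan2(724.20, -378.90) = 117.62° clockwise from north.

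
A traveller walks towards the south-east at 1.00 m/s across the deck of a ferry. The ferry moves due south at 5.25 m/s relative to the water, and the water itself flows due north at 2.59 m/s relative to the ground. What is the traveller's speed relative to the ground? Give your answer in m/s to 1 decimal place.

In east/north components (m/s): traveller relative to ferry = (0.707, -0.707); ferry relative to water = (0.000, -5.250); water relative to ground = (0.000, 2.590).
Sum = (0.707, -3.367) m/s.
Speed = |(0.707, -3.367)| = 3.441 m/s.

3.4 m/s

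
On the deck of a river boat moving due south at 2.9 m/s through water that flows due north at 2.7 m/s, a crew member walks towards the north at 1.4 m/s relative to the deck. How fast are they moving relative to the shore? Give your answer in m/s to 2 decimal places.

In east/north components (m/s): crew member relative to river boat = (0.000, 1.400); river boat relative to water = (0.000, -2.900); water relative to ground = (0.000, 2.700).
Sum = (0.000, 1.200) m/s.
Speed = |(0.000, 1.200)| = 1.200 m/s.

1.20 m/s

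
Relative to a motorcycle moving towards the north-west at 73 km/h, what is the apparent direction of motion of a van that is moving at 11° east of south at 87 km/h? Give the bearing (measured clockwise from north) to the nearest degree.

154°

Taking east as x and north as y: van velocity = (16.600, -85.402) km/h; motorcycle velocity = (-51.619, 51.619) km/h.
Velocity of van relative to motorcycle = (16.600, -85.402) − (-51.619, 51.619) = (68.219, -137.020) km/h.
Bearing = atan2(68.22, -137.02) = 153.53° clockwise from north.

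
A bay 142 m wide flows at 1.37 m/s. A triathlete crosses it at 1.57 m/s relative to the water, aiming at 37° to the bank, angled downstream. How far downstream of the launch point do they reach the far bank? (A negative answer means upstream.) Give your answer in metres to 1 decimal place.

Perpendicular speed = 0.945 m/s; crossing time = 142 / 0.945 = 150.288 s.
Net downstream speed = 2.624 m/s.
Drift = 2.624 × 150.288 = 394.336 m (downstream).

394.3 m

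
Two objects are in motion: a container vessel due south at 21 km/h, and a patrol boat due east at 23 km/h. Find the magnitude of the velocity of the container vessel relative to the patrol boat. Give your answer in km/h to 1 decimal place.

Taking east as x and north as y: container vessel velocity = (0.000, -21.000) km/h; patrol boat velocity = (23.000, 0.000) km/h.
Velocity of container vessel relative to patrol boat = (0.000, -21.000) − (23.000, 0.000) = (-23.000, -21.000) km/h.
Magnitude = |(-23.000, -21.000)| = 31.145 km/h.

31.1 km/h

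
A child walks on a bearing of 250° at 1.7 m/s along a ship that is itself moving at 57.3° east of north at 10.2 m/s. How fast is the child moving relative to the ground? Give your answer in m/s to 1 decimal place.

Taking east as x and north as y: ship velocity = (8.583, 5.510) m/s; child velocity relative to ship = (-1.597, -0.581) m/s.
Velocity relative to ground = (8.583, 5.510) + (-1.597, -0.581) = (6.986, 4.929) m/s.
Speed = |(6.986, 4.929)| = 8.550 m/s.

8.5 m/s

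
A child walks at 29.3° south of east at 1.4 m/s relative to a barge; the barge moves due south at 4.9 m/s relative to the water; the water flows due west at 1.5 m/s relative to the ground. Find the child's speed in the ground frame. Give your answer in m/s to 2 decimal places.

5.59 m/s

In east/north components (m/s): child relative to barge = (1.221, -0.685); barge relative to water = (0.000, -4.900); water relative to ground = (-1.500, 0.000).
Sum = (-0.279, -5.585) m/s.
Speed = |(-0.279, -5.585)| = 5.592 m/s.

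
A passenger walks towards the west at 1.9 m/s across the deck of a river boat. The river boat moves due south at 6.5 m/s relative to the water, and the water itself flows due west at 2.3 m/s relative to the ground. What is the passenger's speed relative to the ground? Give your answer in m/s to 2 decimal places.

In east/north components (m/s): passenger relative to river boat = (-1.900, 0.000); river boat relative to water = (0.000, -6.500); water relative to ground = (-2.300, 0.000).
Sum = (-4.200, -6.500) m/s.
Speed = |(-4.200, -6.500)| = 7.739 m/s.

7.74 m/s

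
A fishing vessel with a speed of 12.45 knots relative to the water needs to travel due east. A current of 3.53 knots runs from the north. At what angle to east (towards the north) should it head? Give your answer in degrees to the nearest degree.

The current pushes perpendicular to the desired track; the heading must have a component into the current equal to 3.53 knots: 12.45 sin θ = 3.53.
sin θ = 0.2835, so θ = 16.471°.

16°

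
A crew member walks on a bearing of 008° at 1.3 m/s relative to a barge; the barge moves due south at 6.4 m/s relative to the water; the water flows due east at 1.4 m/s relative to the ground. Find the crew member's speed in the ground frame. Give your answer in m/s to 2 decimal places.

5.35 m/s

In east/north components (m/s): crew member relative to barge = (0.181, 1.287); barge relative to water = (0.000, -6.400); water relative to ground = (1.400, 0.000).
Sum = (1.581, -5.113) m/s.
Speed = |(1.581, -5.113)| = 5.351 m/s.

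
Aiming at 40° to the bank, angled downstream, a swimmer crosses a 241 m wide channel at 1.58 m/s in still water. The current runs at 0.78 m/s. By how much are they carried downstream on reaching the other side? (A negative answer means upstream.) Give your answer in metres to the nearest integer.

Perpendicular speed = 1.016 m/s; crossing time = 241 / 1.016 = 237.297 s.
Net downstream speed = 1.990 m/s.
Drift = 1.990 × 237.297 = 472.304 m (downstream).

472 m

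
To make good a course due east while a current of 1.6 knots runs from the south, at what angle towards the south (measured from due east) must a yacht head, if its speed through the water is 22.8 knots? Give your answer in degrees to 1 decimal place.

4.0°

The current pushes perpendicular to the desired track; the heading must have a component into the current equal to 1.6 knots: 22.8 sin θ = 1.6.
sin θ = 0.0702, so θ = 4.024°.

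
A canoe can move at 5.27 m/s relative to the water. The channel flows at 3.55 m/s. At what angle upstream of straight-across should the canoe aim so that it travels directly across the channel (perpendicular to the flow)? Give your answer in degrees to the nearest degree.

42°

To cancel the current, the upstream component of the canoe's velocity must equal the flow: 5.27 sin θ = 3.55.
sin θ = 3.55 / 5.27 = 0.6736.
θ = arcsin(0.6736) = 42.347°.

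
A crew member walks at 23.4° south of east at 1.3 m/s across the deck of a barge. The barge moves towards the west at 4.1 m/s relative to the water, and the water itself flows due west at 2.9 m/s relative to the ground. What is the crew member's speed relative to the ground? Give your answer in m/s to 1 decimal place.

5.8 m/s

In east/north components (m/s): crew member relative to barge = (1.193, -0.516); barge relative to water = (-4.100, 0.000); water relative to ground = (-2.900, 0.000).
Sum = (-5.807, -0.516) m/s.
Speed = |(-5.807, -0.516)| = 5.830 m/s.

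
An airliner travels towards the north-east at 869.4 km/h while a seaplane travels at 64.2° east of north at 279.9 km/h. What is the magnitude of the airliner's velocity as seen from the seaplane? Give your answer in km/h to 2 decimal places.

612.03 km/h

Taking east as x and north as y: airliner velocity = (614.759, 614.759) km/h; seaplane velocity = (251.999, 121.821) km/h.
Velocity of airliner relative to seaplane = (614.759, 614.759) − (251.999, 121.821) = (362.759, 492.937) km/h.
Magnitude = |(362.759, 492.937)| = 612.031 km/h.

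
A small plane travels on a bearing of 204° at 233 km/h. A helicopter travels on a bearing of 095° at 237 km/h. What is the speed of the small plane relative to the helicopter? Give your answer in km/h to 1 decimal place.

Taking east as x and north as y: small plane velocity = (-94.770, -212.856) km/h; helicopter velocity = (236.098, -20.656) km/h.
Velocity of small plane relative to helicopter = (-94.770, -212.856) − (236.098, -20.656) = (-330.868, -192.200) km/h.
Magnitude = |(-330.868, -192.200)| = 382.641 km/h.

382.6 km/h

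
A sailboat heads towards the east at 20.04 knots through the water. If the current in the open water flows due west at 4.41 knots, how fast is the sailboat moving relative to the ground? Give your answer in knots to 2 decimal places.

15.63 knots

Taking east as x and north as y: velocity relative to the water = (20.040, 0.000) knots; the water relative to ground = (-4.410, 0.000) knots.
Velocity relative to ground = (20.040, 0.000) + (-4.410, 0.000) = (15.630, 0.000) knots.
Speed = |(15.630, 0.000)| = 15.630 knots.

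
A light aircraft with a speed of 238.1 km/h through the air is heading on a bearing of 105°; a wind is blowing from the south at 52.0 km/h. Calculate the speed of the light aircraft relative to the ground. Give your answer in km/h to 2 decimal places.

230.19 km/h

Taking east as x and north as y: velocity relative to the air = (229.987, -61.625) km/h; the air relative to ground = (0.000, 52.000) km/h.
Velocity relative to ground = (229.987, -61.625) + (0.000, 52.000) = (229.987, -9.625) km/h.
Speed = |(229.987, -9.625)| = 230.188 km/h.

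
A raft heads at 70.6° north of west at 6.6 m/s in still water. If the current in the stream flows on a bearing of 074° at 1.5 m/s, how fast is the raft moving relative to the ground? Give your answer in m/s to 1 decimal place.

6.7 m/s

Taking east as x and north as y: velocity relative to the water = (-2.192, 6.225) m/s; the water relative to ground = (1.442, 0.413) m/s.
Velocity relative to ground = (-2.192, 6.225) + (1.442, 0.413) = (-0.750, 6.639) m/s.
Speed = |(-0.750, 6.639)| = 6.681 m/s.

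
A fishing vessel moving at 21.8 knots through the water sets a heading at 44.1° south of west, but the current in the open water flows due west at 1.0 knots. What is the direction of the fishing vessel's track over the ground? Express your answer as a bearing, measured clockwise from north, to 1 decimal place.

227.7°

Taking east as x and north as y: velocity relative to the water = (-15.655, -15.171) knots; the water relative to ground = (-1.000, 0.000) knots.
Velocity relative to ground = (-15.655, -15.171) + (-1.000, 0.000) = (-16.655, -15.171) knots.
Bearing = atan2(-16.66, -15.17) = 227.67° clockwise from north.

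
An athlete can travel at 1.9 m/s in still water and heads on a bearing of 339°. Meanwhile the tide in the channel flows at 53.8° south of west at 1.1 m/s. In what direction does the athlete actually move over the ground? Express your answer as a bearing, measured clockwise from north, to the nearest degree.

304°

Taking east as x and north as y: velocity relative to the water = (-0.681, 1.774) m/s; the water relative to ground = (-0.650, -0.888) m/s.
Velocity relative to ground = (-0.681, 1.774) + (-0.650, -0.888) = (-1.331, 0.886) m/s.
Bearing = atan2(-1.33, 0.89) = 303.66° clockwise from north.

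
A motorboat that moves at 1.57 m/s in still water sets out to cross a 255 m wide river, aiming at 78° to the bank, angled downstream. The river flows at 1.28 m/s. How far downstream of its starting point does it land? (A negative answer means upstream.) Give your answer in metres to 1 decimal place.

Perpendicular speed = 1.536 m/s; crossing time = 255 / 1.536 = 166.049 s.
Net downstream speed = 1.606 m/s.
Drift = 1.606 × 166.049 = 266.745 m (downstream).

266.7 m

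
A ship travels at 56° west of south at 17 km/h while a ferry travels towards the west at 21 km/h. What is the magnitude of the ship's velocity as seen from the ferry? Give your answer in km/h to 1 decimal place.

11.8 km/h

Taking east as x and north as y: ship velocity = (-14.094, -9.506) km/h; ferry velocity = (-21.000, 0.000) km/h.
Velocity of ship relative to ferry = (-14.094, -9.506) − (-21.000, 0.000) = (6.906, -9.506) km/h.
Magnitude = |(6.906, -9.506)| = 11.750 km/h.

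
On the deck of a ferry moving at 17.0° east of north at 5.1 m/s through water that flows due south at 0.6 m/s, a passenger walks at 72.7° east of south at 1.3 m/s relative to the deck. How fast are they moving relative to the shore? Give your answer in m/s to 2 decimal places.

4.75 m/s

In east/north components (m/s): passenger relative to ferry = (1.241, -0.387); ferry relative to water = (1.491, 4.877); water relative to ground = (0.000, -0.600).
Sum = (2.732, 3.891) m/s.
Speed = |(2.732, 3.891)| = 4.754 m/s.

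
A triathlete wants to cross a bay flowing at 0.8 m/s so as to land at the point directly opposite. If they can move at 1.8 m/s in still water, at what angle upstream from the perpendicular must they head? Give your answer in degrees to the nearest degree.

To cancel the current, the upstream component of the triathlete's velocity must equal the flow: 1.8 sin θ = 0.8.
sin θ = 0.8 / 1.8 = 0.4444.
θ = arcsin(0.4444) = 26.388°.

26°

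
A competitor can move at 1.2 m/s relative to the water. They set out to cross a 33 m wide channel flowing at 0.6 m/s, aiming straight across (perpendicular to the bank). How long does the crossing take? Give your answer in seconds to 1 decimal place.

The component of the competitor's velocity perpendicular to the bank is 1.2 m/s.
Only the cross-stream component determines the crossing time; the current contributes nothing perpendicular to the bank.
Time = 33 / 1.200 = 27.500 s.

27.5 s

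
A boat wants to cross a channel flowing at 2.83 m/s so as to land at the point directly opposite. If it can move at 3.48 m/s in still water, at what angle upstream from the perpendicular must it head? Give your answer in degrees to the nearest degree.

54°

To cancel the current, the upstream component of the boat's velocity must equal the flow: 3.48 sin θ = 2.83.
sin θ = 2.83 / 3.48 = 0.8132.
θ = arcsin(0.8132) = 54.412°.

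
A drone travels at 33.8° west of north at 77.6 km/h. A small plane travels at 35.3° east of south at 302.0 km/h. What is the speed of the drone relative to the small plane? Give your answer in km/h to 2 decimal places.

379.58 km/h

Taking east as x and north as y: drone velocity = (-43.169, 64.484) km/h; small plane velocity = (174.513, -246.474) km/h.
Velocity of drone relative to small plane = (-43.169, 64.484) − (174.513, -246.474) = (-217.682, 310.958) km/h.
Magnitude = |(-217.682, 310.958)| = 379.579 km/h.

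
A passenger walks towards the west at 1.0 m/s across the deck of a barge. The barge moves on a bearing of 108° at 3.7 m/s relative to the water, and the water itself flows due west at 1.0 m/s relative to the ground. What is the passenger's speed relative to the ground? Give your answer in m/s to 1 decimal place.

In east/north components (m/s): passenger relative to barge = (-1.000, 0.000); barge relative to water = (3.519, -1.143); water relative to ground = (-1.000, 0.000).
Sum = (1.519, -1.143) m/s.
Speed = |(1.519, -1.143)| = 1.901 m/s.

1.9 m/s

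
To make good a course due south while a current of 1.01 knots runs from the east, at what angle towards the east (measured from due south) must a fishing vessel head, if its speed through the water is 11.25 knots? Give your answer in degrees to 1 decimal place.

5.2°

The current pushes perpendicular to the desired track; the heading must have a component into the current equal to 1.01 knots: 11.25 sin θ = 1.01.
sin θ = 0.0898, so θ = 5.151°.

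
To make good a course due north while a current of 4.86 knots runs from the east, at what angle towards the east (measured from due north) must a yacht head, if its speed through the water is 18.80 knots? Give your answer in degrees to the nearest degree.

The current pushes perpendicular to the desired track; the heading must have a component into the current equal to 4.86 knots: 18.80 sin θ = 4.86.
sin θ = 0.2585, so θ = 14.982°.

15°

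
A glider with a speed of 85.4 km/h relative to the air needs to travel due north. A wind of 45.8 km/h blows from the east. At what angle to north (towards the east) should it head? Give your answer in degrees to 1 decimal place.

The wind pushes perpendicular to the desired track; the heading must have a component into the wind equal to 45.8 km/h: 85.4 sin θ = 45.8.
sin θ = 0.5363, so θ = 32.432°.

32.4°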